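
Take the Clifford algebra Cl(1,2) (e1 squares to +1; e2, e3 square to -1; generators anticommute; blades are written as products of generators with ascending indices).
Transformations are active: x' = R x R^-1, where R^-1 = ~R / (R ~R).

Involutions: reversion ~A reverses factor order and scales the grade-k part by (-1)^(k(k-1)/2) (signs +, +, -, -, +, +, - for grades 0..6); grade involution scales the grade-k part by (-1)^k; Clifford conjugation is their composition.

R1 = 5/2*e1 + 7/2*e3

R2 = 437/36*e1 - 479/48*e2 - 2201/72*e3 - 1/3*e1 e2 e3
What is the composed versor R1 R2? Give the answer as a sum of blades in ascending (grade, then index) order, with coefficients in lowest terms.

Distribute over the terms of R1 (each basis-blade product reordered to ascending indices, repeated generators contracted through their squares):
(5/2*e1) R2 = 2185/72 - 2395/96*e1 e2 - 11005/144*e1 e3 - 5/6*e2 e3
(7/2*e3) R2 = 15407/144 + 7/6*e1 e2 - 3059/72*e1 e3 + 3353/96*e2 e3
Summing the partial products and collecting blades:
Answer: 19777/144 - 761/32*e1 e2 - 17123/144*e1 e3 + 1091/32*e2 e3


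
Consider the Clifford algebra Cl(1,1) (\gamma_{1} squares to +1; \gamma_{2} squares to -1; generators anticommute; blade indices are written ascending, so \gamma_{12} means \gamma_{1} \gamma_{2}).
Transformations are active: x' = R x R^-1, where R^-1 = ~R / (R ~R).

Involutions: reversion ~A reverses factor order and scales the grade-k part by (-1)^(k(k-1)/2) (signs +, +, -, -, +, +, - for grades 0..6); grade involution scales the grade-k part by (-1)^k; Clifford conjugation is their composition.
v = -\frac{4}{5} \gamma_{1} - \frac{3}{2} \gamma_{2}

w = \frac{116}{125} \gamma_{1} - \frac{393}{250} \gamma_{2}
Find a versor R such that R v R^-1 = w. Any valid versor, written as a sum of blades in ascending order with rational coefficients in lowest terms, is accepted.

Construction: equal norms (both -\frac{161}{100}) license R = v + w = \frac{16}{125} \gamma_{1} - \frac{384}{125} \gamma_{2} — nothing changes along that direction, while (v - w)/2 changes sign, so v maps onto w.
Answer: \frac{16}{125} \gamma_{1} - \frac{384}{125} \gamma_{2}


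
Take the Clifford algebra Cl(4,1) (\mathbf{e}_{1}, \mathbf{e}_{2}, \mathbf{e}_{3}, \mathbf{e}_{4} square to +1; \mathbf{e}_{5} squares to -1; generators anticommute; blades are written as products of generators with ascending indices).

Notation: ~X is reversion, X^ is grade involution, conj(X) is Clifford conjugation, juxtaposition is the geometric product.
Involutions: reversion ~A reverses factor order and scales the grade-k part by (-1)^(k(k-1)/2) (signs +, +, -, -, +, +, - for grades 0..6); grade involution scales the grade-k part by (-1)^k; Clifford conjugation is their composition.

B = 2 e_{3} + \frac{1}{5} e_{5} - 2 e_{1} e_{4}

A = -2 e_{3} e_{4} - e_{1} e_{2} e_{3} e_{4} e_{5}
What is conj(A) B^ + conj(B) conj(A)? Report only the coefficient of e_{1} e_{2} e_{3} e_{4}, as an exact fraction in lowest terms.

first term: 4 e_{4} - 4 e_{1} e_{3} + 2 e_{2} e_{3} e_{5} - \frac{2}{5} e_{3} e_{4} e_{5} + \frac{1}{5} e_{1} e_{2} e_{3} e_{4} - 2 e_{1} e_{2} e_{4} e_{5}
second term: -4 e_{4} - 4 e_{1} e_{3} - 2 e_{2} e_{3} e_{5} - \frac{2}{5} e_{3} e_{4} e_{5} + \frac{1}{5} e_{1} e_{2} e_{3} e_{4} - 2 e_{1} e_{2} e_{4} e_{5}
Answer: \frac{2}{5}


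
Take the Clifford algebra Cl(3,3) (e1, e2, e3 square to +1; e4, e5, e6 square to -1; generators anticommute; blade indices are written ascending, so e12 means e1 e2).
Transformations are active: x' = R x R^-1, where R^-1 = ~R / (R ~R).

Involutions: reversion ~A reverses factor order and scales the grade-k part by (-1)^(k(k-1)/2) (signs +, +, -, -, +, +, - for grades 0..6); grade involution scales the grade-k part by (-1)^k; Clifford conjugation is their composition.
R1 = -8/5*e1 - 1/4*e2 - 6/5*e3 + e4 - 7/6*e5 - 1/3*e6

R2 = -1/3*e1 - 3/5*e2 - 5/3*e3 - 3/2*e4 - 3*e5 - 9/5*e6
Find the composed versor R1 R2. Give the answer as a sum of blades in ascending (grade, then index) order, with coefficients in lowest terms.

Distribute over the terms of R1 (each basis-blade product reordered to ascending indices, repeated generators contracted through their squares):
(-8/5*e1) R2 = 8/15 + 24/25*e12 + 8/3*e13 + 12/5*e14 + 24/5*e15 + 72/25*e16
(-1/4*e2) R2 = 3/20 - 1/12*e12 + 5/12*e23 + 3/8*e24 + 3/4*e25 + 9/20*e26
(-6/5*e3) R2 = 2 - 2/5*e13 - 18/25*e23 + 9/5*e34 + 18/5*e35 + 54/25*e36
(e4) R2 = 3/2 + 1/3*e14 + 3/5*e24 + 5/3*e34 - 3*e45 - 9/5*e46
(-7/6*e5) R2 = -7/2 - 7/18*e15 - 7/10*e25 - 35/18*e35 - 7/4*e45 + 21/10*e56
(-1/3*e6) R2 = -3/5 - 1/9*e16 - 1/5*e26 - 5/9*e36 - 1/2*e46 - e56
Summing the partial products and collecting blades:
Answer: 1/12 + 263/300*e12 + 34/15*e13 + 41/15*e14 + 397/90*e15 + 623/225*e16 - 91/300*e23 + 39/40*e24 + 1/20*e25 + 1/4*e26 + 52/15*e34 + 149/90*e35 + 361/225*e36 - 19/4*e45 - 23/10*e46 + 11/10*e56


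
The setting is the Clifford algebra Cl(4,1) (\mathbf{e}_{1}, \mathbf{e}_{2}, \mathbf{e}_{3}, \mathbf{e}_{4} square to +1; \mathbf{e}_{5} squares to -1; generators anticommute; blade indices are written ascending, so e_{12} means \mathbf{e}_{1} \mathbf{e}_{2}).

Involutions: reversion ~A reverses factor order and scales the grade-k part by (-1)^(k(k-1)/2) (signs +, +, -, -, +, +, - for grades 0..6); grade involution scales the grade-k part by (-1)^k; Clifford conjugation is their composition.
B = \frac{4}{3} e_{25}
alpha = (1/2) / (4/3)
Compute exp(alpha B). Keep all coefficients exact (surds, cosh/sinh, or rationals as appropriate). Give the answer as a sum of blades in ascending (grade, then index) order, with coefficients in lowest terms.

B^2 = (\frac{4}{3})^2*(e_{25})^2 = \frac{16}{9}*(+1) = \frac{16}{9} (a basis 2-blade squares to minus the product of its generators' squares).
B^2 = \frac{16}{9} — the series telescopes hyperbolically here: l = \frac{4}{3}, alpha*l = \frac{1}{2}, so exp(alpha B) = cosh(\frac{1}{2}) + (sinh(\frac{1}{2})/(\frac{4}{3}))*B = \cosh{\left(\frac{1}{2} \right)} + (\frac{3 \sinh{\left(\frac{1}{2} \right)}}{4})*B.
Answer: \cosh{\left(\frac{1}{2} \right)} + \sinh{\left(\frac{1}{2} \right)} e_{25}


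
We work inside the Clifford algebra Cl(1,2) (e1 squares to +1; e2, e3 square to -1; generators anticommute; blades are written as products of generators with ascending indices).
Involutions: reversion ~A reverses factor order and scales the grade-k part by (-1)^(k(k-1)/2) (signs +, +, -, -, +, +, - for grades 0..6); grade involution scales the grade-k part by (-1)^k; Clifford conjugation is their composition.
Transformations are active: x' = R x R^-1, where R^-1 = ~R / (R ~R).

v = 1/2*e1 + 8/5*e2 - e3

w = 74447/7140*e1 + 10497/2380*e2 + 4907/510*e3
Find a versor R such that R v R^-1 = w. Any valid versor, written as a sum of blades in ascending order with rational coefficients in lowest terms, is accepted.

Key observation: q(v) = q(w) = -331/100 (sandwiches preserve the norm), so R = v + w = 78017/7140*e1 + 2861/476*e2 + 4397/510*e3 works whenever it is invertible — the component of v along it is kept and (v - w)/2 reverses, sending v to w.
Answer: 78017/7140*e1 + 2861/476*e2 + 4397/510*e3


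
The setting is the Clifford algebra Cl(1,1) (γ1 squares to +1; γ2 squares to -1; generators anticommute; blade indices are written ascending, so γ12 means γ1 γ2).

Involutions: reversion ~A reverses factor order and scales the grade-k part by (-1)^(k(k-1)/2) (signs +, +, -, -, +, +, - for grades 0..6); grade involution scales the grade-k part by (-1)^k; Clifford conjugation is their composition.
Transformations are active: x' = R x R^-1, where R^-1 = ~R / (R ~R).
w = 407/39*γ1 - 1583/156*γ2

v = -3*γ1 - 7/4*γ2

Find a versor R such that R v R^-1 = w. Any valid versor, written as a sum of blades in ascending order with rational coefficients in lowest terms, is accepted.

R = v + w = 290/39*γ1 - 464/39*γ2 works: the equal norms (95/16) guarantee its sandwich swaps v into w.
Answer: 290/39*γ1 - 464/39*γ2


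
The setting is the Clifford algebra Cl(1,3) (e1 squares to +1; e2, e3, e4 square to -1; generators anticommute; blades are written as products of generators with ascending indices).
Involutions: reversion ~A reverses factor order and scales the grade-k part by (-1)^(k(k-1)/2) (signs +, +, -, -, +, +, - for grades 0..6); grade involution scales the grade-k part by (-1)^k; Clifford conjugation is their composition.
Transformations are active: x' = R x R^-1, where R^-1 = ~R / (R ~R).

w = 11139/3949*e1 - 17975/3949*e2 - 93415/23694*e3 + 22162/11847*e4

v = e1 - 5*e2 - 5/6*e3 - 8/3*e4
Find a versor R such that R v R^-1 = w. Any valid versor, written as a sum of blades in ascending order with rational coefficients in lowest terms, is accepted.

Since q(v) = q(w) = -1145/36, the sum R = v + w = 15088/3949*e1 - 37720/3949*e2 - 18860/3949*e3 - 9430/11847*e4 does the job whenever invertible.
Answer: 15088/3949*e1 - 37720/3949*e2 - 18860/3949*e3 - 9430/11847*e4


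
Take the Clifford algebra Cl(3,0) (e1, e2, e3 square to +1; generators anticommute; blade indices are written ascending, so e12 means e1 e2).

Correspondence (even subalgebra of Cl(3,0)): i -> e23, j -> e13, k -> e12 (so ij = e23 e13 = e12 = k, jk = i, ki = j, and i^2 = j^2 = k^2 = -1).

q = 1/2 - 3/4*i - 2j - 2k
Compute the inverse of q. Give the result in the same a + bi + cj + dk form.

In blades: q = 1/2 - 2*e12 - 2*e13 - 3/4*e23.
With qbar = 1/2 + 2*e12 + 2*e13 + 3/4*e23 (scalar fixed, mapped units negated), q qbar = 141/16 (the sum of squared coefficients), so q^-1 = qbar / (141/16) = 8/141 + 32/141*e12 + 32/141*e13 + 4/47*e23; translating back:
Answer: 8/141 + 4/47*i + 32/141*j + 32/141*k


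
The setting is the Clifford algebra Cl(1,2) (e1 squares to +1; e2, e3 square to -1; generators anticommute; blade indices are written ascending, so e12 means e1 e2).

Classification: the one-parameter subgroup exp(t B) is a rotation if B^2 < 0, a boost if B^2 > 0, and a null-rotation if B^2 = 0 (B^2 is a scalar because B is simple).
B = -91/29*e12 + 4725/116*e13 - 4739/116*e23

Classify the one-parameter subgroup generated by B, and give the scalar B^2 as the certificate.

B^2 term by term: the squares give (-91/29)^2*(e12)^2 + (4725/116)^2*(e13)^2 + (-4739/116)^2*(e23)^2 = 8281/841*(+1) + 22325625/13456*(+1) + 22458121/13456*(-1) = 0 (each basis 2-blade squares to minus the product of its generators' squares); cross terms between blades sharing an index anticommute and cancel. So B^2 = 0.
Answer: null-rotation, certificate B^2 = 0. The class reads off the invariant scalar 0 directly.


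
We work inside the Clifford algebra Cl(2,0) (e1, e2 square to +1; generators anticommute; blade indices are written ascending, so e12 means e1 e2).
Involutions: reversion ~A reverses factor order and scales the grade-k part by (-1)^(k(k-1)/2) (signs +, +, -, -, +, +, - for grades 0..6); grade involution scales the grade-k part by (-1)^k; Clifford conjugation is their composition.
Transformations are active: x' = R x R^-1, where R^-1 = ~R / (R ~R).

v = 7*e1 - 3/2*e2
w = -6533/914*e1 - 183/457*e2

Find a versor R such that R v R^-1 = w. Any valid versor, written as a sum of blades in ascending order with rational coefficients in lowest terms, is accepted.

Since q(v) = q(w) = 205/4, the sum R = v + w = -135/914*e1 - 1737/914*e2 does the job whenever invertible.
Answer: -135/914*e1 - 1737/914*e2


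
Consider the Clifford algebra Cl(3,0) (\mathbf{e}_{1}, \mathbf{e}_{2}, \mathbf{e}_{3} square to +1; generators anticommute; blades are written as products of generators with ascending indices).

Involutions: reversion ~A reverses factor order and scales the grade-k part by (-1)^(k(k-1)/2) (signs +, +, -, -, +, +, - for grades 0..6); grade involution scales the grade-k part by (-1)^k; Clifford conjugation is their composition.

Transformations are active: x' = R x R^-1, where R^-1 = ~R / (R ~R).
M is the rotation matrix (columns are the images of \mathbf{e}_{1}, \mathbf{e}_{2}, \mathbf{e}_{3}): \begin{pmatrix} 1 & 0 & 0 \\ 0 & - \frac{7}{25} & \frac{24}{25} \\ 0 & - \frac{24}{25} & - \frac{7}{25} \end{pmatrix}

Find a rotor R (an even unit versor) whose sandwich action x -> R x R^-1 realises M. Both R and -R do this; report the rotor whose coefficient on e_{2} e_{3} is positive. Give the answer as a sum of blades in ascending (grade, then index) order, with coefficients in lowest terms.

Method: write R = a + b12*e_{1} e_{2} + b13*e_{1} e_{3} + b23*e_{2} e_{3} with a^2 + b12^2 + b13^2 + b23^2 = 1 (so R^-1 = ~R). Expanding the columns R e_j ~R gives tr M = 4a^2 - 1 and, from the antisymmetric part, M21 - M12 = -4a*b12, M13 - M31 = 4a*b13, M32 - M23 = -4a*b23.
Here tr M = \frac{11}{25}, so a^2 = (1 + tr M)/4 = \frac{9}{25} and a = ±\frac{3}{5}. Taking a = \frac{3}{5}: M21 - M12 = 0, M13 - M31 = 0, M32 - M23 = -\frac{48}{25}, giving b12 = 0, b13 = 0, b23 = \frac{4}{5}, i.e. R = \frac{3}{5} + \frac{4}{5} e_{2} e_{3}.
Its e_{2} e_{3} coefficient is already positive.
Answer: \frac{3}{5} + \frac{4}{5} e_{2} e_{3}. Key observation: the double cover Spin(3) -> SO(3) sends R and -R to the same matrix (trace \frac{11}{25} here), so the stated sign of the e_{2} e_{3} coefficient is what selects one sheet.


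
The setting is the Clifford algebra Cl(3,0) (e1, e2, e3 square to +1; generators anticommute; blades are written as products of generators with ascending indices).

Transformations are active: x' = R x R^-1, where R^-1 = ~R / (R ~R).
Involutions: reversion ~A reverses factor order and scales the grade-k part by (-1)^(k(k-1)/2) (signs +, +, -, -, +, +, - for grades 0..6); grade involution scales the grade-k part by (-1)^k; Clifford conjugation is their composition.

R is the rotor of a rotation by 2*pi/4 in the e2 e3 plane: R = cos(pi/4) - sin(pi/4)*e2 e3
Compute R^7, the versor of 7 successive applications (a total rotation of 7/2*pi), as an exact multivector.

Rotor phase runs at HALF the rotation angle; powers of one rotor simply add phase, so after 7 steps in e2 e3 the phase is 7*pi/4 = 7*pi/4 and R^7 = cos(7*pi/4) - sin(7*pi/4)*e2 e3.
cos(7*pi/4) = sqrt(2)/2 and sin(7*pi/4) = -sqrt(2)/2, so R^7 = sqrt(2)/2 + sqrt(2)/2*e2 e3. The net rotation is 3/2*pi (after discarding 1 full turn, each of which contributes a factor -1 to the rotor); the rotor keeps the half-angle phase exactly.
Answer: sqrt(2)/2 + sqrt(2)/2*e2 e3


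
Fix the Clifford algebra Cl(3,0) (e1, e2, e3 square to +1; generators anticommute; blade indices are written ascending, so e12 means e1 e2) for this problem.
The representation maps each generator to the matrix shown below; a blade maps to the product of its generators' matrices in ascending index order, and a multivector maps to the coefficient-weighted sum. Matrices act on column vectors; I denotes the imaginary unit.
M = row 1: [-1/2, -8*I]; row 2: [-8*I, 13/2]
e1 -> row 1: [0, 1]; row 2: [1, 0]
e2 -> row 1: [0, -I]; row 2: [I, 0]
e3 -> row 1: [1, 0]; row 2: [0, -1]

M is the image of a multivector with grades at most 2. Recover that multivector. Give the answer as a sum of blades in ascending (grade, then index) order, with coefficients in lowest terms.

Method: 1, rho(e1), rho(e2), rho(e3) form a trace-orthogonal basis of the 2x2 complex matrices (tr(X Y) = 2 if X = Y, else 0), so M = m0*1 + m1*rho(e1) + m2*rho(e2) + m3*rho(e3) with m0 = tr(M)/2 = 3, m1 = tr(M rho(e1))/2 = -8*I, m2 = tr(M rho(e2))/2 = 0, m3 = tr(M rho(e3))/2 = -7/2.
Multiplying table entries, the bivector images are rho(e12) = I*rho(e3), rho(e13) = -I*rho(e2), rho(e23) = I*rho(e1); with real blade coefficients the real parts of m0..m3 are the coefficients of 1, e1, e2, e3 and the imaginary parts give the bivectors (e23: Im m1, e13: -Im m2, e12: Im m3).
Answer: 3 - 7/2*e3 - 8*e23


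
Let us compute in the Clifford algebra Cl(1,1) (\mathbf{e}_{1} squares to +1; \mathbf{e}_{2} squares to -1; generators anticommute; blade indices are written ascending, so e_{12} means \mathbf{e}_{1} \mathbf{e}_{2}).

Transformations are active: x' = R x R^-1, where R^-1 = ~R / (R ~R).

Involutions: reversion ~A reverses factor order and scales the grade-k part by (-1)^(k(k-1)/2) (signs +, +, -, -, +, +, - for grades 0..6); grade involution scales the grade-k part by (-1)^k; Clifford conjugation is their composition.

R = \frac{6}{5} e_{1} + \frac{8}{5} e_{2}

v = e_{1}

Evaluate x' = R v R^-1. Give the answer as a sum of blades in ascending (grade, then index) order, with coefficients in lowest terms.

~R = \frac{6}{5} e_{1} + \frac{8}{5} e_{2}, and R ~R = -\frac{28}{25}, so R^-1 = ~R / (-\frac{28}{25}).
R v = \frac{6}{5} - \frac{8}{5} e_{12}
Answer: -\frac{25}{7} e_{1} - \frac{24}{7} e_{2}


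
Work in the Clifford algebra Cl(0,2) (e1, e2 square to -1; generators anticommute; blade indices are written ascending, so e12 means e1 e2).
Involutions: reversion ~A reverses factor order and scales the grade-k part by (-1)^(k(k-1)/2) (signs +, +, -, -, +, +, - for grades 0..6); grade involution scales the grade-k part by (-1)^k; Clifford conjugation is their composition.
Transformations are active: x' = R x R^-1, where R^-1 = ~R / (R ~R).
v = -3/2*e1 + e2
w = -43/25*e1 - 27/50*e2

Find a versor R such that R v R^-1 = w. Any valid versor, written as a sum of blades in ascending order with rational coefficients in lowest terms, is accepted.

Sketch: the shared square -13/4 makes R = v + w = -161/50*e1 + 23/50*e2 the natural versor; its sandwich fixes that direction, negates (v - w)/2, and sends v to w.
Answer: -161/50*e1 + 23/50*e2


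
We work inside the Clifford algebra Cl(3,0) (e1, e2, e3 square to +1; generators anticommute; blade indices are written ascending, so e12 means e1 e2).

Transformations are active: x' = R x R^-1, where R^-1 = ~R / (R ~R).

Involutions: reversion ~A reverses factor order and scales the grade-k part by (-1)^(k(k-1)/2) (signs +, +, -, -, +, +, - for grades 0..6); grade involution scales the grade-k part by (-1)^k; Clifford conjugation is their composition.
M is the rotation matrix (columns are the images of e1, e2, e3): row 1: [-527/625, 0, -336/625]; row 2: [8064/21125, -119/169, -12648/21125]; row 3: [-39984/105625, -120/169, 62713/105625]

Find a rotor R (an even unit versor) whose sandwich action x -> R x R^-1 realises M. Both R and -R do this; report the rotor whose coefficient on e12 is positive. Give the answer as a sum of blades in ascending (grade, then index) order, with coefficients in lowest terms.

Method: write R = a + b12*e12 + b13*e13 + b23*e23 with a^2 + b12^2 + b13^2 + b23^2 = 1 (so R^-1 = ~R). Expanding the columns R e_j ~R gives tr M = 4a^2 - 1 and, from the antisymmetric part, M21 - M12 = -4a*b12, M13 - M31 = 4a*b13, M32 - M23 = -4a*b23.
Here tr M = -4029/4225, so a^2 = (1 + tr M)/4 = 49/4225 and a = ±7/65. Taking a = 7/65: M21 - M12 = 8064/21125, M13 - M31 = -672/4225, M32 - M23 = -2352/21125, giving b12 = -288/325, b13 = -24/65, b23 = 84/325, i.e. R = 7/65 - 288/325*e12 - 24/65*e13 + 84/325*e23.
Its e12 coefficient is negative, so report the other preimage -R.
Answer: -7/65 + 288/325*e12 + 24/65*e13 - 84/325*e23. Key observation: the double cover Spin(3) -> SO(3) sends R and -R to the same matrix (trace -4029/4225 here), so the stated sign of the e12 coefficient is what selects one sheet.


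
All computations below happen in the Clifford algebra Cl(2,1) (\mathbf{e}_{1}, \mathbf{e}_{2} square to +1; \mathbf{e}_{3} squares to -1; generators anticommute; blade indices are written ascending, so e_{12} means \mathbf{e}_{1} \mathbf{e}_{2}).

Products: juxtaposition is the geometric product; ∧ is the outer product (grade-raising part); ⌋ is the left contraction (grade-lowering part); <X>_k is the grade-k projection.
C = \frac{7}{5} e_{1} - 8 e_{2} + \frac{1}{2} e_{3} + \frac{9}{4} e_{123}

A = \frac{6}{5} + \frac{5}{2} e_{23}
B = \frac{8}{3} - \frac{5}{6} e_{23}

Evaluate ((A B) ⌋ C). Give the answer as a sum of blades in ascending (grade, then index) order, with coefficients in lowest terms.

step 1: \frac{67}{60} + \frac{17}{3} e_{23}
step 2: \frac{2147}{150} e_{1} - \frac{134}{15} e_{2} + \frac{67}{120} e_{3} + \frac{201}{80} e_{123}
Answer: \frac{2147}{150} e_{1} - \frac{134}{15} e_{2} + \frac{67}{120} e_{3} + \frac{201}{80} e_{123}


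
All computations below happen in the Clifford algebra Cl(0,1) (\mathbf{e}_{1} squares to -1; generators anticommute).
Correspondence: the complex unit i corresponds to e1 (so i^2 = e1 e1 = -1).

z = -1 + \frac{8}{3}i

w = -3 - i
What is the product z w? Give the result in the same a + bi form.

In blades: z = -1 + \frac{8}{3} e_{1}, w = -3 - e_{1}.
Distribute z over w term by term (generator squares from the signature, products reordered to ascending indices): (-1)*w = 3 + e_{1}; (\frac{8}{3} e_{1})*w = \frac{8}{3} - 8 e_{1}.
Sum: \frac{17}{3} - 7 e_{1}; translating back through the correspondence:
Answer: \frac{17}{3} - 7i


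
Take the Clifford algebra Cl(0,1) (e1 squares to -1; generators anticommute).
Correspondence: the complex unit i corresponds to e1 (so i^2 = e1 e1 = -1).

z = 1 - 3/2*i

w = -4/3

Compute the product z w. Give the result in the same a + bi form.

In blades: z = 1 - 3/2*e1, w = -4/3.
Distribute z over w term by term (generator squares from the signature, products reordered to ascending indices): (1)*w = -4/3; (-3/2*e1)*w = 2*e1.
Sum: -4/3 + 2*e1; translating back through the correspondence:
Answer: -4/3 + 2i


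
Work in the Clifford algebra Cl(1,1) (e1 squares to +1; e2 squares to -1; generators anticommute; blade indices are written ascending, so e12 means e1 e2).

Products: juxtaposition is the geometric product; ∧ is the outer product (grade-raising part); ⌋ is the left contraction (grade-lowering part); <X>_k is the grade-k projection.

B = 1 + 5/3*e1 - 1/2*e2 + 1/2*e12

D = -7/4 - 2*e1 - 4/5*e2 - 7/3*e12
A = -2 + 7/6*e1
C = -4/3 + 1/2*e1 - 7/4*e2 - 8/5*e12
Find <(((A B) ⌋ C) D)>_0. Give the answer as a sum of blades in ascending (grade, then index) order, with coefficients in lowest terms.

step 1: -1/18 - 13/6*e1 + 19/12*e2 - 19/12*e12
step 2: 9277/2160 - 461/180*e1 + 1283/360*e2 + 4/45*e12
step 3: 10793/43200 - 4941/400*e1 - 25337/7200*e2 - 32411/32400*e12
step 4: 10793/43200
Answer: 10793/43200


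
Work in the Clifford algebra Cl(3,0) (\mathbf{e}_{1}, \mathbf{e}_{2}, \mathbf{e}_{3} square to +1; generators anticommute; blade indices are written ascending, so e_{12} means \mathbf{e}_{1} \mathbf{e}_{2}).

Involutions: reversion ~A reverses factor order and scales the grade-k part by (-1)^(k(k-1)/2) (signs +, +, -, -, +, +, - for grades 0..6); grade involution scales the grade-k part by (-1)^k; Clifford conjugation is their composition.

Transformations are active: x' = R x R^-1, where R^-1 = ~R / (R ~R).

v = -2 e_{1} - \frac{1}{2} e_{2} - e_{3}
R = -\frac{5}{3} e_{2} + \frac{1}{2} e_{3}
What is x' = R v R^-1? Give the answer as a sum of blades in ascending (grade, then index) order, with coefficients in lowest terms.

~R = -\frac{5}{3} e_{2} + \frac{1}{2} e_{3}, and R ~R = \frac{109}{36}, so R^-1 = ~R / (\frac{109}{36}).
R v = \frac{1}{3} - \frac{10}{3} e_{12} + e_{13} + \frac{23}{12} e_{23}
Answer: 2 e_{1} + \frac{29}{218} e_{2} + \frac{121}{109} e_{3}


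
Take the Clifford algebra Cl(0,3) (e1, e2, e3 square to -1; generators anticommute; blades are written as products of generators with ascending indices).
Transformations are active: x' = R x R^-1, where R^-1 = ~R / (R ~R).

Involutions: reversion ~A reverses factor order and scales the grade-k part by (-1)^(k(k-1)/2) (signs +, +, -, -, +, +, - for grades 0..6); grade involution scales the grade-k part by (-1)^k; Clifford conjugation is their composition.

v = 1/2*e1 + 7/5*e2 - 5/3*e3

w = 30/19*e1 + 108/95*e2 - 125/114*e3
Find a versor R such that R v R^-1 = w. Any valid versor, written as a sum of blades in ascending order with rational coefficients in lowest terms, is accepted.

R = v + w = 79/38*e1 + 241/95*e2 - 105/38*e3 works: the equal norms (-4489/900) guarantee its sandwich swaps v into w.
Answer: 79/38*e1 + 241/95*e2 - 105/38*e3


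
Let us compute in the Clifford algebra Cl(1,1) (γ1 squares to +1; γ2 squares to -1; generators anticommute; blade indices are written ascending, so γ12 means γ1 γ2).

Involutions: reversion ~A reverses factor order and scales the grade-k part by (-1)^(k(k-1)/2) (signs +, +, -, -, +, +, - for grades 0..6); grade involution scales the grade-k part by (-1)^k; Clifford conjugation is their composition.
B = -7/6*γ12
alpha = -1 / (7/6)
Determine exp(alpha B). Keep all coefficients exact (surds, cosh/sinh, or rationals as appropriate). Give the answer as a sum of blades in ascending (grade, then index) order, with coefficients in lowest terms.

B^2 = (-7/6)^2*(γ12)^2 = 49/36*(+1) = 49/36 (a basis 2-blade squares to minus the product of its generators' squares).
B^2 = 49/36 — B^2 > 0, so the exponential closes hyperbolically: l = 7/6, alpha*l = -1, so exp(alpha B) = cosh(-1) + (sinh(-1)/(7/6))*B = cosh(1) + (-6*sinh(1)/7)*B.
Answer: cosh(1) + sinh(1)*γ12


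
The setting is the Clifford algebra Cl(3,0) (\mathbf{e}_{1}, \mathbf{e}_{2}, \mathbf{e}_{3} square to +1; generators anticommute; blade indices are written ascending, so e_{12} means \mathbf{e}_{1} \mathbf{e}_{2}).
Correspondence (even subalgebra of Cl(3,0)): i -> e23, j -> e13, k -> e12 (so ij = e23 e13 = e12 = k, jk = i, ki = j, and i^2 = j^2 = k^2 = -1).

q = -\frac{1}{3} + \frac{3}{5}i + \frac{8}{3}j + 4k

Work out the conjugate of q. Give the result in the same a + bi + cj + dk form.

In blades: q = -\frac{1}{3} + 4 e_{12} + \frac{8}{3} e_{13} + \frac{3}{5} e_{23}.
Quaternion conjugation is reversion on the even subalgebra: the scalar is fixed and every grade-2 blade flips sign, giving -\frac{1}{3} - 4 e_{12} - \frac{8}{3} e_{13} - \frac{3}{5} e_{23}; translating back:
Answer: -\frac{1}{3} - \frac{3}{5}i - \frac{8}{3}j - 4k


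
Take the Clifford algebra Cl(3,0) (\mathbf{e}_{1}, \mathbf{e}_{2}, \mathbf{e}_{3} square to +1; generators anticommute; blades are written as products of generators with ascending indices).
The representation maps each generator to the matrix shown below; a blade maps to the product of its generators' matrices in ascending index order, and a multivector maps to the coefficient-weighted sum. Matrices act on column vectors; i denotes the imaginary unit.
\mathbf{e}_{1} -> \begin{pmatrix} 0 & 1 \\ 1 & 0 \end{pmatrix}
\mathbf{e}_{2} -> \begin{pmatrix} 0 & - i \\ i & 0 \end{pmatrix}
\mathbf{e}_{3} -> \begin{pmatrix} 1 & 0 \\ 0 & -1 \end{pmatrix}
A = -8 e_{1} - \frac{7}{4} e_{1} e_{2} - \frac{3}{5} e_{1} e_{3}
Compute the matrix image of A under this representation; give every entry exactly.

Bivector images (products of the table entries): rho(e_{1} e_{2}) = rho(\mathbf{e}_{1})rho(\mathbf{e}_{2}) = \begin{pmatrix} i & 0 \\ 0 & - i \end{pmatrix}; rho(e_{1} e_{3}) = rho(\mathbf{e}_{1})rho(\mathbf{e}_{3}) = \begin{pmatrix} 0 & -1 \\ 1 & 0 \end{pmatrix}.
M = (-8)*rho(e_{1}) + (-\frac{7}{4})*rho(e_{1} e_{2}) + (-\frac{3}{5})*rho(e_{1} e_{3}), summed entrywise:
Answer: \begin{pmatrix} - \frac{7 i}{4} & - \frac{37}{5} \\ - \frac{43}{5} & \frac{7 i}{4} \end{pmatrix}


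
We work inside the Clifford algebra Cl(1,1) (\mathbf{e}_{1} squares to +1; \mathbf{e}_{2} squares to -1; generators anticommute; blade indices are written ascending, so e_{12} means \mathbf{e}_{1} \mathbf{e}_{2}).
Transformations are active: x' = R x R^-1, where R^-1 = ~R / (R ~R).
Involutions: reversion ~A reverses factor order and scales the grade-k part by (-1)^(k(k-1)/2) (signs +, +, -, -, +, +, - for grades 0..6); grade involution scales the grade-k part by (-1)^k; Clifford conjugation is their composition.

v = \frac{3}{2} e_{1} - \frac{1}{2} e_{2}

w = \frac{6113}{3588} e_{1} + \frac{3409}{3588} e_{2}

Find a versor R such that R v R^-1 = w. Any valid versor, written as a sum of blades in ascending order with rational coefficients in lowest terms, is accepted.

Reasoning: v^2 = w^2 = 2 since conjugation preserves the quadratic form; R = v + w = \frac{11495}{3588} e_{1} + \frac{1615}{3588} e_{2} is then valid when invertible, keeping its own part and reversing (v - w)/2.
Answer: \frac{11495}{3588} e_{1} + \frac{1615}{3588} e_{2}


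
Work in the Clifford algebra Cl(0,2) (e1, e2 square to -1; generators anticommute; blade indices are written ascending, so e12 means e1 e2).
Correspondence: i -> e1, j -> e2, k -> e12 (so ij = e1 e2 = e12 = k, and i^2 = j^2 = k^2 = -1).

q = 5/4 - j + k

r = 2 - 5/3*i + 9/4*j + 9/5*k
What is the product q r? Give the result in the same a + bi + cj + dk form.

In blades: q = 5/4 - e2 + e12, r = 2 - 5/3*e1 + 9/4*e2 + 9/5*e12.
Distribute q over r term by term (generator squares from the signature, products reordered to ascending indices): (5/4)*r = 5/2 - 25/12*e1 + 45/16*e2 + 9/4*e12; (-e2)*r = 9/4 - 9/5*e1 - 2*e2 - 5/3*e12; (e12)*r = -9/5 - 9/4*e1 - 5/3*e2 + 2*e12.
Sum: 59/20 - 92/15*e1 - 41/48*e2 + 31/12*e12; translating back through the correspondence:
Answer: 59/20 - 92/15*i - 41/48*j + 31/12*k


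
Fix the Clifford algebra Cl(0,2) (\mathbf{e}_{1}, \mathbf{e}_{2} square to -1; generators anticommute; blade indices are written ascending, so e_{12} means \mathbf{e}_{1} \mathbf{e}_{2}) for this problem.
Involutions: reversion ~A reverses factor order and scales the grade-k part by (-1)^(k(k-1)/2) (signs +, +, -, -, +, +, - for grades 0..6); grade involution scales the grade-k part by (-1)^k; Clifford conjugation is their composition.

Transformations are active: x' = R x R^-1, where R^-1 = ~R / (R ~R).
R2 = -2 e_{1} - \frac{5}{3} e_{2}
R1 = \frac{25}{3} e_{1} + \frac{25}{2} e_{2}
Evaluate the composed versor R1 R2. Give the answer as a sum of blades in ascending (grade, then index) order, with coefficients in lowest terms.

Distribute over the terms of R1 (each basis-blade product reordered to ascending indices, repeated generators contracted through their squares):
(\frac{25}{3} e_{1}) R2 = \frac{50}{3} - \frac{125}{9} e_{12}
(\frac{25}{2} e_{2}) R2 = \frac{125}{6} + 25 e_{12}
Summing the partial products and collecting blades:
Answer: \frac{75}{2} + \frac{100}{9} e_{12}


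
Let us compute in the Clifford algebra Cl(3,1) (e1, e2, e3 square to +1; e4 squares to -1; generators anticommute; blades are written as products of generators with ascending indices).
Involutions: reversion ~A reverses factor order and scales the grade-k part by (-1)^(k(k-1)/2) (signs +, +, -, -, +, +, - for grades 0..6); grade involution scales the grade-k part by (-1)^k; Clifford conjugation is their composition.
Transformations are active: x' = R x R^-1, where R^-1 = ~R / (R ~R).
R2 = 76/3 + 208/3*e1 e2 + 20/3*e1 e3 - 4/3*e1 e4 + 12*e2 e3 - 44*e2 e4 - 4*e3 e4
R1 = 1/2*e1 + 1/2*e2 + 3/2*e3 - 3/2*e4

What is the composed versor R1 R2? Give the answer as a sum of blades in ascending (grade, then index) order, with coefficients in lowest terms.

Distribute over the terms of R1 (each basis-blade product reordered to ascending indices, repeated generators contracted through their squares):
(1/2*e1) R2 = 38/3*e1 + 104/3*e2 + 10/3*e3 - 2/3*e4 + 6*e1 e2 e3 - 22*e1 e2 e4 - 2*e1 e3 e4
(1/2*e2) R2 = -104/3*e1 + 38/3*e2 + 6*e3 - 22*e4 - 10/3*e1 e2 e3 + 2/3*e1 e2 e4 - 2*e2 e3 e4
(3/2*e3) R2 = -10*e1 - 18*e2 + 38*e3 - 6*e4 + 104*e1 e2 e3 + 2*e1 e3 e4 + 66*e2 e3 e4
(-3/2*e4) R2 = 2*e1 + 66*e2 + 6*e3 - 38*e4 - 104*e1 e2 e4 - 10*e1 e3 e4 - 18*e2 e3 e4
Summing the partial products and collecting blades:
Answer: -30*e1 + 286/3*e2 + 160/3*e3 - 200/3*e4 + 320/3*e1 e2 e3 - 376/3*e1 e2 e4 - 10*e1 e3 e4 + 46*e2 e3 e4


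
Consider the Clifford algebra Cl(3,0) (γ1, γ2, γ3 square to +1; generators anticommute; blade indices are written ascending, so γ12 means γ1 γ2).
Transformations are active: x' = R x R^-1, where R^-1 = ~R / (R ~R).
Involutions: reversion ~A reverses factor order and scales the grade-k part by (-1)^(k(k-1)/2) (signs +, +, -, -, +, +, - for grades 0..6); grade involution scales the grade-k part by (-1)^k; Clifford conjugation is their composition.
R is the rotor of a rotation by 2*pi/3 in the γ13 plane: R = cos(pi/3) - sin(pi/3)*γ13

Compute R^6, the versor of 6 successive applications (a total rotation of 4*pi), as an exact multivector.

Rotor phase runs at HALF the rotation angle; powers of one rotor simply add phase, so after 6 steps in γ13 the phase is 6*pi/3 = 2*pi and R^6 = cos(2*pi) - sin(2*pi)*γ13.
cos(2*pi) = 1 and sin(2*pi) = 0, so R^6 = 1. The total rotation 4*pi is 2 full turns, so every vector returns to itself, yet the rotor is +1, back on the identity sheet (an even number of 2*pi turns).
Answer: 1


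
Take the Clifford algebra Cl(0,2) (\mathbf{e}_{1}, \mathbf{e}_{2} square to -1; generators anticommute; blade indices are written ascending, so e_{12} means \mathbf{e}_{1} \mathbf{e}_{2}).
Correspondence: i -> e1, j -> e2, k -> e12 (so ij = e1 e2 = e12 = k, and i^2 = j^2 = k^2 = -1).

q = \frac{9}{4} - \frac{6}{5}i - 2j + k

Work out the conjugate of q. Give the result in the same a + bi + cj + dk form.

In blades: q = \frac{9}{4} - \frac{6}{5} e_{1} - 2 e_{2} + e_{12}.
Conjugation here is Clifford conjugation: the scalar is fixed and the grade-1 and grade-2 blades all flip sign, giving \frac{9}{4} + \frac{6}{5} e_{1} + 2 e_{2} - e_{12}; translating back:
Answer: \frac{9}{4} + \frac{6}{5}i + 2j - k


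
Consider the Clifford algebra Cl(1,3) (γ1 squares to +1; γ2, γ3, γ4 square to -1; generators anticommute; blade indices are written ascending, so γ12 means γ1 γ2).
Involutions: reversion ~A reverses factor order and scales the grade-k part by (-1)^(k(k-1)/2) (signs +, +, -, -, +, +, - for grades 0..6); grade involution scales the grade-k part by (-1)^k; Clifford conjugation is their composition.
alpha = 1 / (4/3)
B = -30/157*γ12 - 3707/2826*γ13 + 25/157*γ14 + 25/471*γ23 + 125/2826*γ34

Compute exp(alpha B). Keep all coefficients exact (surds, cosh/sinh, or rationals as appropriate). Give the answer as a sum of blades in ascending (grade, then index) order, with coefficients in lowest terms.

B^2 term by term: the squares give (-30/157)^2*(γ12)^2 + (-3707/2826)^2*(γ13)^2 + (25/157)^2*(γ14)^2 + (25/471)^2*(γ23)^2 + (125/2826)^2*(γ34)^2 = 900/24649*(+1) + 13741849/7986276*(+1) + 625/24649*(+1) + 625/221841*(-1) + 15625/7986276*(-1) = 16/9 (each basis 2-blade squares to minus the product of its generators' squares); cross terms between blades sharing an index anticommute and cancel; the commuting (index-disjoint) pairs give grade-4 terms 2*c*c'*(blade product), which cancel blade by blade — γ1234: -1250/73947 + 1250/73947 = 0 — confirming B is simple. So B^2 = 16/9.
B^2 = 16/9 — a positive square means the series sums to a boost: l = 4/3, alpha*l = 1, so exp(alpha B) = cosh(1) + (sinh(1)/(4/3))*B = cosh(1) + (3*sinh(1)/4)*B.
Answer: cosh(1) - 45*sinh(1)/314*γ12 - 3707*sinh(1)/3768*γ13 + 75*sinh(1)/628*γ14 + 25*sinh(1)/628*γ23 + 125*sinh(1)/3768*γ34


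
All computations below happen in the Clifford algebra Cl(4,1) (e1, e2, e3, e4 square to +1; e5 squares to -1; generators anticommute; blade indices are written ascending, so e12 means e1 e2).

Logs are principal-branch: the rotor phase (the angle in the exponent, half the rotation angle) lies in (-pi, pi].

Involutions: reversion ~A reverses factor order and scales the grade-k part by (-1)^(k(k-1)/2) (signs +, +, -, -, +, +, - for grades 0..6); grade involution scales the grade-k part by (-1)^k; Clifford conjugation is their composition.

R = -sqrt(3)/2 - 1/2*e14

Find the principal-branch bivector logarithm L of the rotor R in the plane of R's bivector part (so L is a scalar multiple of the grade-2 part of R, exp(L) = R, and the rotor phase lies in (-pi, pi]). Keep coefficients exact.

The scalar part of R is -sqrt(3)/2, and that scalar determines the rotor phase on the principal branch; recovering the unit plane as bivector-part over sine of the phase gives L = phase * plane.
Concretely: cos(phase) = -sqrt(3)/2 gives phase = ±5*pi/6, and since phase/sin(phase) is even the sign is immaterial: L = (phase/sin(phase)) * <R>_2 = (5*pi/3) * <R>_2.
Answer: -5*pi/6*e14


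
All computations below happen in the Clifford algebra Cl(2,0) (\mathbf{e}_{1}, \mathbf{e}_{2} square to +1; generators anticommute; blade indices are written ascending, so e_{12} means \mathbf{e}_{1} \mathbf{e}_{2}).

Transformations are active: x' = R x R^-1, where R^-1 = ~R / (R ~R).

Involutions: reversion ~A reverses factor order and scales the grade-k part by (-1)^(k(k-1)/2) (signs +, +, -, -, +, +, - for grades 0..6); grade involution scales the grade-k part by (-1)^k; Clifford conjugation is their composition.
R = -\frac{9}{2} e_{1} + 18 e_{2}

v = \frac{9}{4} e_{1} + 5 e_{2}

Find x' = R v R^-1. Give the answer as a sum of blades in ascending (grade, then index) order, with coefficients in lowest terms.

~R = -\frac{9}{2} e_{1} + 18 e_{2}, and R ~R = \frac{1377}{4}, so R^-1 = ~R / (\frac{1377}{4}).
R v = \frac{639}{8} - 63 e_{12}
Answer: -\frac{295}{68} e_{1} + \frac{57}{17} e_{2}


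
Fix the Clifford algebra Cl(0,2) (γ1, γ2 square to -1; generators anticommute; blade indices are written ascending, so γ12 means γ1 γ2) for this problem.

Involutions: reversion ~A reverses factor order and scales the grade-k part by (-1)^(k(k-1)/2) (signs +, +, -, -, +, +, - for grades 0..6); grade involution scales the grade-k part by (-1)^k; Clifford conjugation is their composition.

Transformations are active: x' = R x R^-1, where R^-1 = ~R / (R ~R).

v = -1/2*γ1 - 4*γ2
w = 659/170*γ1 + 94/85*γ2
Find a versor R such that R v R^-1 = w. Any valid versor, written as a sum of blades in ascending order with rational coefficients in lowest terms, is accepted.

Sketch: the shared square -65/4 makes R = v + w = 287/85*γ1 - 246/85*γ2 the natural versor; its sandwich fixes that direction, negates (v - w)/2, and sends v to w.
Answer: 287/85*γ1 - 246/85*γ2


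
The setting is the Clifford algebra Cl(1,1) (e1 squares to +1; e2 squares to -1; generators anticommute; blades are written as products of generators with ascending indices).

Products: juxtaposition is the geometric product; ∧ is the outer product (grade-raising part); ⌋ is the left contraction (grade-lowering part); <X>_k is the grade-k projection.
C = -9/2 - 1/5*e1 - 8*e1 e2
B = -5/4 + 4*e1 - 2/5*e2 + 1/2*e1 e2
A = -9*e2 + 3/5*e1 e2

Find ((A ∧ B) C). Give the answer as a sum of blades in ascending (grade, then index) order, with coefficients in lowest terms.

step 1: 45/4*e2 + 141/4*e1 e2
step 2: -282 - 90*e1 - 1743/40*e2 - 1251/8*e1 e2
Answer: -282 - 90*e1 - 1743/40*e2 - 1251/8*e1 e2


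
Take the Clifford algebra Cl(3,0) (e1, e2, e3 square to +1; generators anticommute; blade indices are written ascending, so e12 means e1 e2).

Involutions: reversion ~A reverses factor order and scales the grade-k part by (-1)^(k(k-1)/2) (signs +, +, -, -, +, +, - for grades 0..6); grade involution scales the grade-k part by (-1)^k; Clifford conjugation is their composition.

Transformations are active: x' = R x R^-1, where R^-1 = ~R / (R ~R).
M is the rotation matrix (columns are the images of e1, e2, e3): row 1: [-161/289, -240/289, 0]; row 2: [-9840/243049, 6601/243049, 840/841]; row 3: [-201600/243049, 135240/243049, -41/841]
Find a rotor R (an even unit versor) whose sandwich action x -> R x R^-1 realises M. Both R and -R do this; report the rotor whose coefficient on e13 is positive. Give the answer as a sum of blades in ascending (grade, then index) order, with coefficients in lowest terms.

Method: write R = a + b12*e12 + b13*e13 + b23*e23 with a^2 + b12^2 + b13^2 + b23^2 = 1 (so R^-1 = ~R). Expanding the columns R e_j ~R gives tr M = 4a^2 - 1 and, from the antisymmetric part, M21 - M12 = -4a*b12, M13 - M31 = 4a*b13, M32 - M23 = -4a*b23.
Here tr M = -140649/243049, so a^2 = (1 + tr M)/4 = 25600/243049 and a = ±160/493. Taking a = 160/493: M21 - M12 = 192000/243049, M13 - M31 = 201600/243049, M32 - M23 = -107520/243049, giving b12 = -300/493, b13 = 315/493, b23 = 168/493, i.e. R = 160/493 - 300/493*e12 + 315/493*e13 + 168/493*e23.
Its e13 coefficient is already positive.
Answer: 160/493 - 300/493*e12 + 315/493*e13 + 168/493*e23. Uniqueness: Spin(3) -> SO(3) maps R and -R to the same rotation of trace -140649/243049; fixing the sign of the e13 coefficient removes the ambiguity.


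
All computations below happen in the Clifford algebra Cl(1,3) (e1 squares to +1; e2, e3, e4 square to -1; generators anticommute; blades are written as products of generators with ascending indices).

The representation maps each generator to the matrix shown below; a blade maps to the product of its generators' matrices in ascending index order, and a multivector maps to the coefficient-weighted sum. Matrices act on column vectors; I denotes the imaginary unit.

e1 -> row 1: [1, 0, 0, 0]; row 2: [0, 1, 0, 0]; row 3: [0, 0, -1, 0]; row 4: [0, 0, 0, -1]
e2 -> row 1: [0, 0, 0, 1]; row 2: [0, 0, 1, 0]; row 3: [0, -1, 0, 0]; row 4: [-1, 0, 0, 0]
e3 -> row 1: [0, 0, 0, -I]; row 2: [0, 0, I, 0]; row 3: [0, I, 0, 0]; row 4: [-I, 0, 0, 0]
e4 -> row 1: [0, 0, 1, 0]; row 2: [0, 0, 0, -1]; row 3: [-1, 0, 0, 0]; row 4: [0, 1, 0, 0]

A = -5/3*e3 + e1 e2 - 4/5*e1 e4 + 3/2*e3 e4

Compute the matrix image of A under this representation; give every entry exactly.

Bivector images (products of the table entries): rho(e1 e2) = rho(e1)rho(e2) = row 1: [0, 0, 0, 1]; row 2: [0, 0, 1, 0]; row 3: [0, 1, 0, 0]; row 4: [1, 0, 0, 0]; rho(e1 e4) = rho(e1)rho(e4) = row 1: [0, 0, 1, 0]; row 2: [0, 0, 0, -1]; row 3: [1, 0, 0, 0]; row 4: [0, -1, 0, 0]; rho(e3 e4) = rho(e3)rho(e4) = row 1: [0, -I, 0, 0]; row 2: [-I, 0, 0, 0]; row 3: [0, 0, 0, -I]; row 4: [0, 0, -I, 0].
M = (-5/3)*rho(e3) + (1)*rho(e1 e2) + (-4/5)*rho(e1 e4) + (3/2)*rho(e3 e4), summed entrywise:
Answer: row 1: [0, -3*I/2, -4/5, 1 + 5*I/3]; row 2: [-3*I/2, 0, 1 - 5*I/3, 4/5]; row 3: [-4/5, 1 - 5*I/3, 0, -3*I/2]; row 4: [1 + 5*I/3, 4/5, -3*I/2, 0]
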